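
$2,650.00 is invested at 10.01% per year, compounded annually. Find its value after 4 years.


Formula: FV = P * (1 + r)^n
Substituting: FV = $2,650.00 * (1 + 0.1001)^4
Growth factor: (1.1001)^4 = 1.464632
FV = $2,650.00 * 1.464632 = $3,881.28

$3,881.28


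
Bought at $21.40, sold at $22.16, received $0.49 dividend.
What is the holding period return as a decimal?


Formula: HPR = (P1 - P0 + D) / P0
Gain: $22.16 - $21.40 + $0.49 = $1.25
HPR = $1.25 / $21.40 = 0.0584

0.0584


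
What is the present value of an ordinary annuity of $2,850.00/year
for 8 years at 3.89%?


Formula: PV = PMT * (1 - (1+r)^(-n)) / r
Discount factor: (1 + 0.0389)^(-8) = 0.736902
Bracket: 1 - 0.736902 = 0.263098
PV = $2,850.00 * 0.263098 / 0.0389 = $19,275.78

$19,275.78


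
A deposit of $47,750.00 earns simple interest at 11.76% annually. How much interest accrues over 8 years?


Formula: I = P * r * t
Substituting: I = $47,750.00 * 0.1176 * 8
Step: I = $47,750.00 * 0.9408
I = $44,923.20

$44,923.20


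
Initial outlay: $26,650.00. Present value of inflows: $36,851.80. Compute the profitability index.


Formula: PI = PV(cash flows) / initial investment
Substituting: PI = $36,851.80 / $26,650.00
PI = 1.3828

1.3828


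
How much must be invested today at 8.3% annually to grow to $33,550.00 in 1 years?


Formula: PV = FV / (1 + r)^n
Substituting: PV = $33,550.00 / (1 + 0.083)^1
Discount factor: (1.083)^1 = 1.083
PV = $33,550.00 / 1.083 = $30,978.76

$30,978.76


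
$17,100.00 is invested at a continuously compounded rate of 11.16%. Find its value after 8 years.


Formula: FV = P * e^(r*t)
Exponent: r*t = 0.1116 * 8 = 0.8928
e^(0.8928) = 2.441958
FV = $17,100.00 * 2.441958 = $41,757.47

$41,757.47


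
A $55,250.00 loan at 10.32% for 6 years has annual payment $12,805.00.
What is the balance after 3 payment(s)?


Formula: Balance = PV*(1+r)^k - PMT*((1+r)^k - 1)/r
Growth: (1 + 0.1032)^3 = 1.34265
Accumulated factor: ((1+r)^k - 1)/r = 3.32025
Balance = $55,250.00 * 1.34265 - $12,805.00 * 3.32025
Balance = $31,665.60

$31,665.60


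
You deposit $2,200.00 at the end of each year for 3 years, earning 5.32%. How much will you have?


Formula: FV = PMT * ((1+r)^n - 1) / r
Growth factor: (1 + 0.0532)^3 = 1.168241
Numerator: 1.168241 - 1 = 0.168241
FV = $2,200.00 * 0.168241 / 0.0532 = $6,957.35

$6,957.35


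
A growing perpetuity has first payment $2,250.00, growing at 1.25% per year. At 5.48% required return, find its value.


Formula: PV = C / (r - g)
Spread: r - g = 0.0548 - 0.0125 = 0.0423
Substituting: PV = $2,250.00 / 0.0423
PV = $53,191.49

$53,191.49


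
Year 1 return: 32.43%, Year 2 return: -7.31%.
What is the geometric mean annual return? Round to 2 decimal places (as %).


Formula: Geometric mean = ((1+r1)*(1+r2))^(1/2) - 1
Product: (1 + 0.3243) * (1 + -0.0731) = 1.3243 * 0.9269 = 1.227494
Square root: 1.227494^0.5 = 1.107923
Geometric mean = 1.107923 - 1 = 0.107923
As percentage: 10.79%

10.79%


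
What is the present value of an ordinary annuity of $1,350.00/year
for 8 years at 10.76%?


Formula: PV = PMT * (1 - (1+r)^(-n)) / r
Discount factor: (1 + 0.1076)^(-8) = 0.441506
Bracket: 1 - 0.441506 = 0.558494
PV = $1,350.00 * 0.558494 / 0.1076 = $7,007.13

$7,007.13


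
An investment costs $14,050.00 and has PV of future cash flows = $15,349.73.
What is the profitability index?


Formula: PI = PV(cash flows) / initial investment
Substituting: PI = $15,349.73 / $14,050.00
PI = 1.0925

1.0925


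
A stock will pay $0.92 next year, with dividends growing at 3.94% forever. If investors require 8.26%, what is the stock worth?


Formula: P = D1 / (r - g)
Spread: r - g = 0.0826 - 0.0394 = 0.0432
Substituting: P = $0.92 / 0.0432
P = $21.30

$21.30


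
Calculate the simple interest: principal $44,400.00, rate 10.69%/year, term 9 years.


Formula: I = P * r * t
Substituting: I = $44,400.00 * 0.1069 * 9
Step: I = $44,400.00 * 0.9621
I = $42,717.24

$42,717.24


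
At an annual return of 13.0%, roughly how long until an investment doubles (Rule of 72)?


Formula: Years ≈ 72 / r
Substituting: Years ≈ 72 / 13.0
Years ≈ 5.5

5.5 years


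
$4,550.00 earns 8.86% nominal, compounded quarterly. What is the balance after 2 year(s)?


Formula: FV = P * (1 + r/m)^(m*t)
Period rate: r/m = 0.0886 / 4 = 0.02215
Total periods: m*t = 4 * 2 = 8
Growth factor: (1 + 0.02215)^8 = 1.191563
FV = $4,550.00 * 1.191563 = $5,421.61

$5,421.61


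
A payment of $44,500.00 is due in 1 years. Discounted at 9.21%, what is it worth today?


Formula: PV = FV / (1 + r)^n
Substituting: PV = $44,500.00 / (1 + 0.0921)^1
Discount factor: (1.0921)^1 = 1.0921
PV = $44,500.00 / 1.0921 = $40,747.18

$40,747.18


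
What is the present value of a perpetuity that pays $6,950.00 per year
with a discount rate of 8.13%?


Formula: PV = C / r
Substituting: PV = $6,950.00 / 0.0813
PV = $85,485.85

$85,485.85


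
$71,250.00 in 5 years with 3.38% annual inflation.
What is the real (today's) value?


Formula: Real value = nominal / (1 + inflation)^years
Price level: (1 + 0.0338)^5 = 1.180817
Real value = $71,250.00 / 1.180817 = $60,339.57

$60,339.57


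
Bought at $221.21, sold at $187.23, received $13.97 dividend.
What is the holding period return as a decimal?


Formula: HPR = (P1 - P0 + D) / P0
Gain: $187.23 - $221.21 + $13.97 = -$20.01
HPR = -$20.01 / $221.21 = -0.0905

-0.0905


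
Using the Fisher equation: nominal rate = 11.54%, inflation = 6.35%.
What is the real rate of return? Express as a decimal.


Formula: (1 + r_real) = (1 + r_nom) / (1 + inflation)
Substituting: (1 + r_real) = 1.1154 / 1.0635
(1 + r_real) = 1.048801
r_real = 1.048801 - 1 = 0.048801

0.048801


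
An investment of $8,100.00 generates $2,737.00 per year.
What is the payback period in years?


Formula: Payback = investment / annual cash flow
Substituting: Payback = $8,100.00 / $2,737.00
Payback = 2.9594 years

2.9594 years


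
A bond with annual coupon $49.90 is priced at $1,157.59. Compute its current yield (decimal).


Formula: Current yield = annual coupon / price
Substituting: CY = $49.90 / $1,157.59
CY = 0.043107

0.043107


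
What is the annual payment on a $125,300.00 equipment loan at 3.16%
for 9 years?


Formula: PMT = PV * r / (1 - (1+r)^(-n))
Denominator: 1 - (1 + 0.0316)^(-9) = 0.244215
Numerator: $125,300.00 * 0.0316 = 3959.48
PMT = 3959.48 / 0.244215 = $16,213.06

$16,213.06


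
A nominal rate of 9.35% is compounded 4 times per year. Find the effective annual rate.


Formula: EAR = (1 + r/m)^m - 1
Period rate: r/m = 0.0935 / 4 = 0.023375
Compounding: (1 + 0.023375)^4 = 1.09683
EAR = 1.09683 - 1 = 0.09683

0.09683


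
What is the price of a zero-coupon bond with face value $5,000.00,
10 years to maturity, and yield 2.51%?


Formula: Price = FV / (1 + r)^n
Substituting: Price = $5,000.00 / (1 + 0.0251)^10
Discount factor: (1.0251)^10 = 1.281334
Price = $5,000.00 / 1.281334 = $3,902.18

$3,902.18


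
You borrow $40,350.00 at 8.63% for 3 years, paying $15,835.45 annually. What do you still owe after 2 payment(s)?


Formula: Balance = PV*(1+r)^k - PMT*((1+r)^k - 1)/r
Growth: (1 + 0.0863)^2 = 1.180048
Accumulated factor: ((1+r)^k - 1)/r = 2.0863
Balance = $40,350.00 * 1.180048 - $15,835.45 * 2.0863
Balance = $14,577.42

$14,577.42


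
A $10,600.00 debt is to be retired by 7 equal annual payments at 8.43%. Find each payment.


Formula: PMT = PV * r / (1 - (1+r)^(-n))
Denominator: 1 - (1 + 0.0843)^(-7) = 0.432516
Numerator: $10,600.00 * 0.0843 = 893.58
PMT = 893.58 / 0.432516 = $2,066.01

$2,066.01


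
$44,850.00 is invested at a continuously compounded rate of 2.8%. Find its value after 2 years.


Formula: FV = P * e^(r*t)
Exponent: r*t = 0.028 * 2 = 0.056
e^(0.056) = 1.057598
FV = $44,850.00 * 1.057598 = $47,433.26

$47,433.26


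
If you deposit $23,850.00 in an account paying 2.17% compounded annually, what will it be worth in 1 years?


Formula: FV = P * (1 + r)^n
Substituting: FV = $23,850.00 * (1 + 0.0217)^1
Growth factor: (1.0217)^1 = 1.0217
FV = $23,850.00 * 1.0217 = $24,367.55

$24,367.55


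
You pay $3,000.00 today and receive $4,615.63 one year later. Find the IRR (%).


Formula: IRR = C1/C0 - 1
Substituting: IRR = $4,615.63 / $3,000.00 - 1
Ratio: 1.538543 - 1 = 0.538543
IRR = 53.8543%

53.8543%


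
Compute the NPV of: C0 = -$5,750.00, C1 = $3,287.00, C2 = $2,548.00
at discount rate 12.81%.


Formula: NPV = C0 + C1/(1+r) + C2/(1+r)^2
Discount C1: $3,287.00 / (1 + 0.1281) = $2,913.75
Discount C2: $2,548.00 / (1 + 0.1281)^2 = $2,002.19
NPV = -$5,750.00 + $2,913.75 + $2,002.19 = -$834.07

-$834.07


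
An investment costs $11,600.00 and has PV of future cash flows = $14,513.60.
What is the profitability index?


Formula: PI = PV(cash flows) / initial investment
Substituting: PI = $14,513.60 / $11,600.00
PI = 1.2512

1.2512


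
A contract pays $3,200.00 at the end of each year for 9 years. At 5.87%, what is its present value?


Formula: PV = PMT * (1 - (1+r)^(-n)) / r
Discount factor: (1 + 0.0587)^(-9) = 0.598472
Bracket: 1 - 0.598472 = 0.401528
PV = $3,200.00 * 0.401528 / 0.0587 = $21,889.09

$21,889.09


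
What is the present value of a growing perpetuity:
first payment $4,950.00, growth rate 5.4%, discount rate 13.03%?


Formula: PV = C / (r - g)
Spread: r - g = 0.1303 - 0.054 = 0.0763
Substituting: PV = $4,950.00 / 0.0763
PV = $64,875.49

$64,875.49


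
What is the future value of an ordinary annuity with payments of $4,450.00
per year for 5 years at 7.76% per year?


Formula: FV = PMT * ((1+r)^n - 1) / r
Growth factor: (1 + 0.0776)^5 = 1.453075
Numerator: 1.453075 - 1 = 0.453075
FV = $4,450.00 * 0.453075 / 0.0776 = $25,981.73

$25,981.73


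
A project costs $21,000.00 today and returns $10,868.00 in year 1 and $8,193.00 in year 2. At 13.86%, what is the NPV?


Formula: NPV = C0 + C1/(1+r) + C2/(1+r)^2
Discount C1: $10,868.00 / (1 + 0.1386) = $9,545.06
Discount C2: $8,193.00 / (1 + 0.1386)^2 = $6,319.76
NPV = -$21,000.00 + $9,545.06 + $6,319.76 = -$5,135.18

-$5,135.18


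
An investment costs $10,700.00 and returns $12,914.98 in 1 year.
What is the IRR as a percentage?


Formula: IRR = C1/C0 - 1
Substituting: IRR = $12,914.98 / $10,700.00 - 1
Ratio: 1.207007 - 1 = 0.207007
IRR = 20.7007%

20.7007%


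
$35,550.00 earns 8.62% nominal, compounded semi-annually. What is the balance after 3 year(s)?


Formula: FV = P * (1 + r/m)^(m*t)
Period rate: r/m = 0.0862 / 2 = 0.0431
Total periods: m*t = 2 * 3 = 6
Growth factor: (1 + 0.0431)^6 = 1.288118
FV = $35,550.00 * 1.288118 = $45,792.60

$45,792.60


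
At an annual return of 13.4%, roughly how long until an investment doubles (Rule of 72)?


Formula: Years ≈ 72 / r
Substituting: Years ≈ 72 / 13.4
Years ≈ 5.4

5.4 years


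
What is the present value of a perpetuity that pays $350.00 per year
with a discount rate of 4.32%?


Formula: PV = C / r
Substituting: PV = $350.00 / 0.0432
PV = $8,101.85

$8,101.85


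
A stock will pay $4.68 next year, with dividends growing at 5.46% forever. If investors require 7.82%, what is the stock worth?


Formula: P = D1 / (r - g)
Spread: r - g = 0.0782 - 0.0546 = 0.0236
Substituting: P = $4.68 / 0.0236
P = $198.31

$198.31


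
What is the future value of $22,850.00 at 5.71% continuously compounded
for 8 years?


Formula: FV = P * e^(r*t)
Exponent: r*t = 0.0571 * 8 = 0.4568
e^(0.4568) = 1.579013
FV = $22,850.00 * 1.579013 = $36,080.45

$36,080.45


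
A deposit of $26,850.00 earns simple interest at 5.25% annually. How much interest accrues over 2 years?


Formula: I = P * r * t
Substituting: I = $26,850.00 * 0.0525 * 2
Step: I = $26,850.00 * 0.105
I = $2,819.25

$2,819.25


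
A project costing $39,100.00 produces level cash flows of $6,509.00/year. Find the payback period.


Formula: Payback = investment / annual cash flow
Substituting: Payback = $39,100.00 / $6,509.00
Payback = 6.0071 years

6.0071 years


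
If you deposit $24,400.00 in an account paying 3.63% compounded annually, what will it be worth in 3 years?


Formula: FV = P * (1 + r)^n
Substituting: FV = $24,400.00 * (1 + 0.0363)^3
Growth factor: (1.0363)^3 = 1.112901
FV = $24,400.00 * 1.112901 = $27,154.78

$27,154.78


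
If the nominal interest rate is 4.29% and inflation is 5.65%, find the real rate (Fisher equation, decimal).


Formula: (1 + r_real) = (1 + r_nom) / (1 + inflation)
Substituting: (1 + r_real) = 1.0429 / 1.0565
(1 + r_real) = 0.987127
r_real = 0.987127 - 1 = -0.012873

-0.012873


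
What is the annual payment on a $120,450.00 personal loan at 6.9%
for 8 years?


Formula: PMT = PV * r / (1 - (1+r)^(-n))
Denominator: 1 - (1 + 0.069)^(-8) = 0.413621
Numerator: $120,450.00 * 0.069 = 8311.05
PMT = 8311.05 / 0.413621 = $20,093.39

$20,093.39


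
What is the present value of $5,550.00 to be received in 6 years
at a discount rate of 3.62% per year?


Formula: PV = FV / (1 + r)^n
Substituting: PV = $5,550.00 / (1 + 0.0362)^6
Discount factor: (1.0362)^6 = 1.237831
PV = $5,550.00 / 1.237831 = $4,483.65

$4,483.65


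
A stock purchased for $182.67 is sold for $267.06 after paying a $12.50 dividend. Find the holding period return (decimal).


Formula: HPR = (P1 - P0 + D) / P0
Gain: $267.06 - $182.67 + $12.50 = $96.89
HPR = $96.89 / $182.67 = 0.5304

0.5304


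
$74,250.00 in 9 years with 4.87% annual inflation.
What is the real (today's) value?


Formula: Real value = nominal / (1 + inflation)^years
Price level: (1 + 0.0487)^9 = 1.534127
Real value = $74,250.00 / 1.534127 = $48,398.85

$48,398.85


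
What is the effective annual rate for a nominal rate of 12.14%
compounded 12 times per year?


Formula: EAR = (1 + r/m)^m - 1
Period rate: r/m = 0.1214 / 12 = 0.010117
Compounding: (1 + 0.010117)^12 = 1.128388
EAR = 1.128388 - 1 = 0.128388

0.128388


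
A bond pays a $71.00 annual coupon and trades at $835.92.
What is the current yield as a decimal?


Formula: Current yield = annual coupon / price
Substituting: CY = $71.00 / $835.92
CY = 0.084936

0.084936


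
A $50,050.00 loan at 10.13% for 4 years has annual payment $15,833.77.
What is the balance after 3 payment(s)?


Formula: Balance = PV*(1+r)^k - PMT*((1+r)^k - 1)/r
Growth: (1 + 0.1013)^3 = 1.335725
Accumulated factor: ((1+r)^k - 1)/r = 3.314162
Balance = $50,050.00 * 1.335725 - $15,833.77 * 3.314162
Balance = $14,377.34

$14,377.34


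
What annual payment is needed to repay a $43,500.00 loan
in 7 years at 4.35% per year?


Formula: PMT = PV * r / (1 - (1+r)^(-n))
Denominator: 1 - (1 + 0.0435)^(-7) = 0.257746
Numerator: $43,500.00 * 0.0435 = 1892.25
PMT = 1892.25 / 0.257746 = $7,341.54

$7,341.54


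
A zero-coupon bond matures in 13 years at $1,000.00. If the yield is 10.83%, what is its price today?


Formula: Price = FV / (1 + r)^n
Substituting: Price = $1,000.00 / (1 + 0.1083)^13
Discount factor: (1.1083)^13 = 3.806671
Price = $1,000.00 / 3.806671 = $262.70

$262.70


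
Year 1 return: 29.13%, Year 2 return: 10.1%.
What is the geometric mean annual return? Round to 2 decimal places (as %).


Formula: Geometric mean = ((1+r1)*(1+r2))^(1/2) - 1
Product: (1 + 0.2913) * (1 + 0.101) = 1.2913 * 1.101 = 1.421721
Square root: 1.421721^0.5 = 1.19236
Geometric mean = 1.19236 - 1 = 0.19236
As percentage: 19.24%

19.24%


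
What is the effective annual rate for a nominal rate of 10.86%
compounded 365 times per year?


Formula: EAR = (1 + r/m)^m - 1
Period rate: r/m = 0.1086 / 365 = 0.000298
Compounding: (1 + 0.000298)^365 = 1.114698
EAR = 1.114698 - 1 = 0.114698

0.114698


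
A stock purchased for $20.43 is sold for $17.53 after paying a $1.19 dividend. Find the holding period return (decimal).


Formula: HPR = (P1 - P0 + D) / P0
Gain: $17.53 - $20.43 + $1.19 = -$1.71
HPR = -$1.71 / $20.43 = -0.0837

-0.0837


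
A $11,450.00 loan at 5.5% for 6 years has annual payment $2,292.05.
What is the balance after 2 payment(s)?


Formula: Balance = PV*(1+r)^k - PMT*((1+r)^k - 1)/r
Growth: (1 + 0.055)^2 = 1.113025
Accumulated factor: ((1+r)^k - 1)/r = 2.055
Balance = $11,450.00 * 1.113025 - $2,292.05 * 2.055
Balance = $8,033.97

$8,033.97


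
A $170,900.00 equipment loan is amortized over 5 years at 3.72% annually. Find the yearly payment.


Formula: PMT = PV * r / (1 - (1+r)^(-n))
Denominator: 1 - (1 + 0.0372)^(-5) = 0.166919
Numerator: $170,900.00 * 0.0372 = 6357.48
PMT = 6357.48 / 0.166919 = $38,087.32

$38,087.32


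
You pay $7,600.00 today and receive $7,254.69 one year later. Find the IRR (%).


Formula: IRR = C1/C0 - 1
Substituting: IRR = $7,254.69 / $7,600.00 - 1
Ratio: 0.954564 - 1 = -0.045436
IRR = -4.5436%

-4.5436%


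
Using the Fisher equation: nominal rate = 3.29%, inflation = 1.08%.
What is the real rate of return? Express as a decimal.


Formula: (1 + r_real) = (1 + r_nom) / (1 + inflation)
Substituting: (1 + r_real) = 1.0329 / 1.0108
(1 + r_real) = 1.021864
r_real = 1.021864 - 1 = 0.021864

0.021864


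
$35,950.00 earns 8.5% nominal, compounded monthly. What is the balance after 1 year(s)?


Formula: FV = P * (1 + r/m)^(m*t)
Period rate: r/m = 0.085 / 12 = 0.007083
Total periods: m*t = 12 * 1 = 12
Growth factor: (1 + 0.007083)^12 = 1.088391
FV = $35,950.00 * 1.088391 = $39,127.65

$39,127.65


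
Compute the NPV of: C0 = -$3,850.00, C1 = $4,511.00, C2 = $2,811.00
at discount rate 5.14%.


Formula: NPV = C0 + C1/(1+r) + C2/(1+r)^2
Discount C1: $4,511.00 / (1 + 0.0514) = $4,290.47
Discount C2: $2,811.00 / (1 + 0.0514)^2 = $2,542.87
NPV = -$3,850.00 + $4,290.47 + $2,542.87 = $2,983.34

$2,983.34


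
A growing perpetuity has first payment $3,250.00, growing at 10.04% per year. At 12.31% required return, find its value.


Formula: PV = C / (r - g)
Spread: r - g = 0.1231 - 0.1004 = 0.0227
Substituting: PV = $3,250.00 / 0.0227
PV = $143,171.81

$143,171.81


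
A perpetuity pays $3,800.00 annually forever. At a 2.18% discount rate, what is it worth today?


Formula: PV = C / r
Substituting: PV = $3,800.00 / 0.0218
PV = $174,311.93

$174,311.93


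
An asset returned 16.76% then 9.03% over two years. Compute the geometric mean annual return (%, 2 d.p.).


Formula: Geometric mean = ((1+r1)*(1+r2))^(1/2) - 1
Product: (1 + 0.1676) * (1 + 0.0903) = 1.1676 * 1.0903 = 1.273034
Square root: 1.273034^0.5 = 1.128288
Geometric mean = 1.128288 - 1 = 0.128288
As percentage: 12.83%

12.83%


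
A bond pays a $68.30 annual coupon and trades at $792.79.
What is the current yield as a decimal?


Formula: Current yield = annual coupon / price
Substituting: CY = $68.30 / $792.79
CY = 0.086151

0.086151


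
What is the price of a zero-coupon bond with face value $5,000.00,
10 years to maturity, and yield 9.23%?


Formula: Price = FV / (1 + r)^n
Substituting: Price = $5,000.00 / (1 + 0.0923)^10
Discount factor: (1.0923)^10 = 2.417794
Price = $5,000.00 / 2.417794 = $2,068.00

$2,068.00


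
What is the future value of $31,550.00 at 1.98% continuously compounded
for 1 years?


Formula: FV = P * e^(r*t)
Exponent: r*t = 0.0198 * 1 = 0.0198
e^(0.0198) = 1.019997
FV = $31,550.00 * 1.019997 = $32,180.92

$32,180.92


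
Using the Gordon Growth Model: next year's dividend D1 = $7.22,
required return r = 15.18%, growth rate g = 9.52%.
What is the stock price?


Formula: P = D1 / (r - g)
Spread: r - g = 0.1518 - 0.0952 = 0.0566
Substituting: P = $7.22 / 0.0566
P = $127.56

$127.56


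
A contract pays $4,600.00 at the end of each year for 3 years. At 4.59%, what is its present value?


Formula: PV = PMT * (1 - (1+r)^(-n)) / r
Discount factor: (1 + 0.0459)^(-3) = 0.874036
Bracket: 1 - 0.874036 = 0.125964
PV = $4,600.00 * 0.125964 / 0.0459 = $12,623.80

$12,623.80


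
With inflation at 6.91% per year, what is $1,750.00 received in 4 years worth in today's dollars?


Formula: Real value = nominal / (1 + inflation)^years
Price level: (1 + 0.0691)^4 = 1.306391
Real value = $1,750.00 / 1.306391 = $1,339.57

$1,339.57


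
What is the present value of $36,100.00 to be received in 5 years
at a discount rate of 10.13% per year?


Formula: PV = FV / (1 + r)^n
Substituting: PV = $36,100.00 / (1 + 0.1013)^5
Discount factor: (1.1013)^5 = 1.620049
PV = $36,100.00 / 1.620049 = $22,283.27

$22,283.27


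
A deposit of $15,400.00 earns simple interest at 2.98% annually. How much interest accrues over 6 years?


Formula: I = P * r * t
Substituting: I = $15,400.00 * 0.0298 * 6
Step: I = $15,400.00 * 0.1788
I = $2,753.52

$2,753.52


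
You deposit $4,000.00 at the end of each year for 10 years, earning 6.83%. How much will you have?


Formula: FV = PMT * ((1+r)^n - 1) / r
Growth factor: (1 + 0.0683)^10 = 1.93612
Numerator: 1.93612 - 1 = 0.93612
FV = $4,000.00 * 0.93612 / 0.0683 = $54,824.02

$54,824.02


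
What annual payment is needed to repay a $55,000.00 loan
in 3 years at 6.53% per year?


Formula: PMT = PV * r / (1 - (1+r)^(-n))
Denominator: 1 - (1 + 0.0653)^(-3) = 0.17285
Numerator: $55,000.00 * 0.0653 = 3591.5
PMT = 3591.5 / 0.17285 = $20,778.12

$20,778.12


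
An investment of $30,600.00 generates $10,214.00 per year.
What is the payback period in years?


Formula: Payback = investment / annual cash flow
Substituting: Payback = $30,600.00 / $10,214.00
Payback = 2.9959 years

2.9959 years


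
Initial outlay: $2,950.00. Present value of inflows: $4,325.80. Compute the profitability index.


Formula: PI = PV(cash flows) / initial investment
Substituting: PI = $4,325.80 / $2,950.00
PI = 1.4664

1.4664


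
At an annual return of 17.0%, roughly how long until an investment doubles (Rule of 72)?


Formula: Years ≈ 72 / r
Substituting: Years ≈ 72 / 17.0
Years ≈ 4.2

4.2 years


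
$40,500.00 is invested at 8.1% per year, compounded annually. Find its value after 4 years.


Formula: FV = P * (1 + r)^n
Substituting: FV = $40,500.00 * (1 + 0.081)^4
Growth factor: (1.081)^4 = 1.365535
FV = $40,500.00 * 1.365535 = $55,304.16

$55,304.16


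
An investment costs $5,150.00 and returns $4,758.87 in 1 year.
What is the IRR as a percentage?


Formula: IRR = C1/C0 - 1
Substituting: IRR = $4,758.87 / $5,150.00 - 1
Ratio: 0.924052 - 1 = -0.075948
IRR = -7.5948%

-7.5948%


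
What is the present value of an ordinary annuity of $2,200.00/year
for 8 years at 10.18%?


Formula: PV = PMT * (1 - (1+r)^(-n)) / r
Discount factor: (1 + 0.1018)^(-8) = 0.460445
Bracket: 1 - 0.460445 = 0.539555
PV = $2,200.00 * 0.539555 / 0.1018 = $11,660.32

$11,660.32


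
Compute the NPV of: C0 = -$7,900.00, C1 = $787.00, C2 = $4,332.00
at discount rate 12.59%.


Formula: NPV = C0 + C1/(1+r) + C2/(1+r)^2
Discount C1: $787.00 / (1 + 0.1259) = $699.00
Discount C2: $4,332.00 / (1 + 0.1259)^2 = $3,417.34
NPV = -$7,900.00 + $699.00 + $3,417.34 = -$3,783.66

-$3,783.66


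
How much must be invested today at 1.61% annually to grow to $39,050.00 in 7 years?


Formula: PV = FV / (1 + r)^n
Substituting: PV = $39,050.00 / (1 + 0.0161)^7
Discount factor: (1.0161)^7 = 1.118292
PV = $39,050.00 / 1.118292 = $34,919.33

$34,919.33


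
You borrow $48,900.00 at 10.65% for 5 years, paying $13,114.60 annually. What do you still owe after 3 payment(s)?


Formula: Balance = PV*(1+r)^k - PMT*((1+r)^k - 1)/r
Growth: (1 + 0.1065)^3 = 1.354735
Accumulated factor: ((1+r)^k - 1)/r = 3.330842
Balance = $48,900.00 * 1.354735 - $13,114.60 * 3.330842
Balance = $22,563.86

$22,563.86


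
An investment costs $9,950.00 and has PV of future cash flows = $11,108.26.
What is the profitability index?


Formula: PI = PV(cash flows) / initial investment
Substituting: PI = $11,108.26 / $9,950.00
PI = 1.1164

1.1164


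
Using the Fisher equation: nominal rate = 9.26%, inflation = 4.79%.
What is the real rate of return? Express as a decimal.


Formula: (1 + r_real) = (1 + r_nom) / (1 + inflation)
Substituting: (1 + r_real) = 1.0926 / 1.0479
(1 + r_real) = 1.042657
r_real = 1.042657 - 1 = 0.042657

0.042657


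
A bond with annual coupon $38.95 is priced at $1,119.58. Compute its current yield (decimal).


Formula: Current yield = annual coupon / price
Substituting: CY = $38.95 / $1,119.58
CY = 0.03479

0.03479


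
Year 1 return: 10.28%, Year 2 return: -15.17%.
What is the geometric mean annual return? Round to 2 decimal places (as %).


Formula: Geometric mean = ((1+r1)*(1+r2))^(1/2) - 1
Product: (1 + 0.1028) * (1 + -0.1517) = 1.1028 * 0.8483 = 0.935505
Square root: 0.935505^0.5 = 0.967215
Geometric mean = 0.967215 - 1 = -0.032785
As percentage: -3.28%

-3.28%


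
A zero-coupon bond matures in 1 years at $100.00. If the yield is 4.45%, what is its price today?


Formula: Price = FV / (1 + r)^n
Substituting: Price = $100.00 / (1 + 0.0445)^1
Discount factor: (1.0445)^1 = 1.0445
Price = $100.00 / 1.0445 = $95.74

$95.74


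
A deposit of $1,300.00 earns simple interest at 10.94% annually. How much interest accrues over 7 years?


Formula: I = P * r * t
Substituting: I = $1,300.00 * 0.1094 * 7
Step: I = $1,300.00 * 0.7658
I = $995.54

$995.54


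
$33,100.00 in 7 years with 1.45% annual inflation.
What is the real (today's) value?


Formula: Real value = nominal / (1 + inflation)^years
Price level: (1 + 0.0145)^7 = 1.106024
Real value = $33,100.00 / 1.106024 = $29,927.03

$29,927.03


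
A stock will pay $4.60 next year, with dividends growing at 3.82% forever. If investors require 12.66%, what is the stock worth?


Formula: P = D1 / (r - g)
Spread: r - g = 0.1266 - 0.0382 = 0.0884
Substituting: P = $4.60 / 0.0884
P = $52.04

$52.04


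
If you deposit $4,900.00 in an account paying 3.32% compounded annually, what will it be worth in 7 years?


Formula: FV = P * (1 + r)^n
Substituting: FV = $4,900.00 * (1 + 0.0332)^7
Growth factor: (1.0332)^7 = 1.256871
FV = $4,900.00 * 1.256871 = $6,158.67

$6,158.67


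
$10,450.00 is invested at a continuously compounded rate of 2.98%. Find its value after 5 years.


Formula: FV = P * e^(r*t)
Exponent: r*t = 0.0298 * 5 = 0.149
e^(0.149) = 1.160673
FV = $10,450.00 * 1.160673 = $12,129.03

$12,129.03


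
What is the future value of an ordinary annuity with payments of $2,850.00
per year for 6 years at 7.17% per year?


Formula: FV = PMT * ((1+r)^n - 1) / r
Growth factor: (1 + 0.0717)^6 = 1.515093
Numerator: 1.515093 - 1 = 0.515093
FV = $2,850.00 * 0.515093 / 0.0717 = $20,474.42

$20,474.42


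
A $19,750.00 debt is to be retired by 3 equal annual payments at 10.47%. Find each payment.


Formula: PMT = PV * r / (1 - (1+r)^(-n))
Denominator: 1 - (1 + 0.1047)^(-3) = 0.258234
Numerator: $19,750.00 * 0.1047 = 2067.825
PMT = 2067.825 / 0.258234 = $8,007.56

$8,007.56


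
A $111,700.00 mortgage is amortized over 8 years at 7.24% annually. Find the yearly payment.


Formula: PMT = PV * r / (1 - (1+r)^(-n))
Denominator: 1 - (1 + 0.0724)^(-8) = 0.42833
Numerator: $111,700.00 * 0.0724 = 8087.08
PMT = 8087.08 / 0.42833 = $18,880.50

$18,880.50


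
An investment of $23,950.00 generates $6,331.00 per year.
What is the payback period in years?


Formula: Payback = investment / annual cash flow
Substituting: Payback = $23,950.00 / $6,331.00
Payback = 3.783 years

3.783 years


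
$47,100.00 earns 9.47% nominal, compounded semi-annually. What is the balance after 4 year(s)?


Formula: FV = P * (1 + r/m)^(m*t)
Period rate: r/m = 0.0947 / 2 = 0.04735
Total periods: m*t = 2 * 4 = 8
Growth factor: (1 + 0.04735)^8 = 1.447887
FV = $47,100.00 * 1.447887 = $68,195.48

$68,195.48


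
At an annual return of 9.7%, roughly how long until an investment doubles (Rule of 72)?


Formula: Years ≈ 72 / r
Substituting: Years ≈ 72 / 9.7
Years ≈ 7.4

7.4 years


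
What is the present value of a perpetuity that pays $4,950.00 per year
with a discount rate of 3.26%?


Formula: PV = C / r
Substituting: PV = $4,950.00 / 0.0326
PV = $151,840.49

$151,840.49


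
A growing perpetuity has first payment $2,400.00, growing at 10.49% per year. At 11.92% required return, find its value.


Formula: PV = C / (r - g)
Spread: r - g = 0.1192 - 0.1049 = 0.0143
Substituting: PV = $2,400.00 / 0.0143
PV = $167,832.17

$167,832.17


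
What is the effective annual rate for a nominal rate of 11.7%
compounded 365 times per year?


Formula: EAR = (1 + r/m)^m - 1
Period rate: r/m = 0.117 / 365 = 0.000321
Compounding: (1 + 0.000321)^365 = 1.124098
EAR = 1.124098 - 1 = 0.124098

0.124098


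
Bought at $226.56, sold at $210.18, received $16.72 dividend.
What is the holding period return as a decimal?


Formula: HPR = (P1 - P0 + D) / P0
Gain: $210.18 - $226.56 + $16.72 = $0.34
HPR = $0.34 / $226.56 = 0.0015

0.0015


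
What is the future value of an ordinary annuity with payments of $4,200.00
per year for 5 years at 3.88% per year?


Formula: FV = PMT * ((1+r)^n - 1) / r
Growth factor: (1 + 0.0388)^5 = 1.20965
Numerator: 1.20965 - 1 = 0.20965
FV = $4,200.00 * 0.20965 / 0.0388 = $22,694.06

$22,694.06


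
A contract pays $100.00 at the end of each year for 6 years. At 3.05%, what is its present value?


Formula: PV = PMT * (1 - (1+r)^(-n)) / r
Discount factor: (1 + 0.0305)^(-6) = 0.835049
Bracket: 1 - 0.835049 = 0.164951
PV = $100.00 * 0.164951 / 0.0305 = $540.82

$540.82


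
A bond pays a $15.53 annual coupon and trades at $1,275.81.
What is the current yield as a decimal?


Formula: Current yield = annual coupon / price
Substituting: CY = $15.53 / $1,275.81
CY = 0.012173

0.012173


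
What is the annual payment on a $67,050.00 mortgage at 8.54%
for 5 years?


Formula: PMT = PV * r / (1 - (1+r)^(-n))
Denominator: 1 - (1 + 0.0854)^(-5) = 0.336179
Numerator: $67,050.00 * 0.0854 = 5726.07
PMT = 5726.07 / 0.336179 = $17,032.80

$17,032.80


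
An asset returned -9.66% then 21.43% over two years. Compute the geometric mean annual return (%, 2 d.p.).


Formula: Geometric mean = ((1+r1)*(1+r2))^(1/2) - 1
Product: (1 + -0.0966) * (1 + 0.2143) = 0.9034 * 1.2143 = 1.096999
Square root: 1.096999^0.5 = 1.047377
Geometric mean = 1.047377 - 1 = 0.047377
As percentage: 4.74%

4.74%


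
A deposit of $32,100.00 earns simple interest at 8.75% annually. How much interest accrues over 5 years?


Formula: I = P * r * t
Substituting: I = $32,100.00 * 0.0875 * 5
Step: I = $32,100.00 * 0.4375
I = $14,043.75

$14,043.75


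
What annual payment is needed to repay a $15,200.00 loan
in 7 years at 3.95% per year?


Formula: PMT = PV * r / (1 - (1+r)^(-n))
Denominator: 1 - (1 + 0.0395)^(-7) = 0.23752
Numerator: $15,200.00 * 0.0395 = 600.4
PMT = 600.4 / 0.23752 = $2,527.79

$2,527.79


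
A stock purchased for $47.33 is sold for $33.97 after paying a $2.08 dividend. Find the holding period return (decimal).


Formula: HPR = (P1 - P0 + D) / P0
Gain: $33.97 - $47.33 + $2.08 = -$11.28
HPR = -$11.28 / $47.33 = -0.2383

-0.2383


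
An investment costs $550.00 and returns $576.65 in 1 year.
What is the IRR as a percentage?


Formula: IRR = C1/C0 - 1
Substituting: IRR = $576.65 / $550.00 - 1
Ratio: 1.048455 - 1 = 0.048455
IRR = 4.8455%

4.8455%


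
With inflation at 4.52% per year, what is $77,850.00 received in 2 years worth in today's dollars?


Formula: Real value = nominal / (1 + inflation)^years
Price level: (1 + 0.0452)^2 = 1.092443
Real value = $77,850.00 / 1.092443 = $71,262.30

$71,262.30


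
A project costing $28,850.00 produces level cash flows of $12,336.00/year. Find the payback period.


Formula: Payback = investment / annual cash flow
Substituting: Payback = $28,850.00 / $12,336.00
Payback = 2.3387 years

2.3387 years


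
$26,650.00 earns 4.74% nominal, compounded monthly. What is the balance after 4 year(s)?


Formula: FV = P * (1 + r/m)^(m*t)
Period rate: r/m = 0.0474 / 12 = 0.00395
Total periods: m*t = 12 * 4 = 48
Growth factor: (1 + 0.00395)^48 = 1.208315
FV = $26,650.00 * 1.208315 = $32,201.58

$32,201.58


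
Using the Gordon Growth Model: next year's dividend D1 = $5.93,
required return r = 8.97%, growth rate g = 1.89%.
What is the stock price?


Formula: P = D1 / (r - g)
Spread: r - g = 0.0897 - 0.0189 = 0.0708
Substituting: P = $5.93 / 0.0708
P = $83.76

$83.76


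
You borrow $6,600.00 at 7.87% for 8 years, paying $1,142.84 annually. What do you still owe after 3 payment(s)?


Formula: Balance = PV*(1+r)^k - PMT*((1+r)^k - 1)/r
Growth: (1 + 0.0787)^3 = 1.255169
Accumulated factor: ((1+r)^k - 1)/r = 3.242294
Balance = $6,600.00 * 1.255169 - $1,142.84 * 3.242294
Balance = $4,578.69

$4,578.69


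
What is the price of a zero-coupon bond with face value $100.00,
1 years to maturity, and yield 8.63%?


Formula: Price = FV / (1 + r)^n
Substituting: Price = $100.00 / (1 + 0.0863)^1
Discount factor: (1.0863)^1 = 1.0863
Price = $100.00 / 1.0863 = $92.06

$92.06


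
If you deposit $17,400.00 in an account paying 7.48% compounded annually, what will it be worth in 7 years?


Formula: FV = P * (1 + r)^n
Substituting: FV = $17,400.00 * (1 + 0.0748)^7
Growth factor: (1.0748)^7 = 1.65689
FV = $17,400.00 * 1.65689 = $28,829.88

$28,829.88


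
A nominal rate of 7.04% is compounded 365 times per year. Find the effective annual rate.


Formula: EAR = (1 + r/m)^m - 1
Period rate: r/m = 0.0704 / 365 = 0.000193
Compounding: (1 + 0.000193)^365 = 1.07293
EAR = 1.07293 - 1 = 0.07293

0.07293


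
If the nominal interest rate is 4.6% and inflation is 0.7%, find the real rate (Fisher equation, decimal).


Formula: (1 + r_real) = (1 + r_nom) / (1 + inflation)
Substituting: (1 + r_real) = 1.046 / 1.007
(1 + r_real) = 1.038729
r_real = 1.038729 - 1 = 0.038729

0.038729


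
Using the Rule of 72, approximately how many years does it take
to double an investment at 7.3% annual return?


Formula: Years ≈ 72 / r
Substituting: Years ≈ 72 / 7.3
Years ≈ 9.9

9.9 years


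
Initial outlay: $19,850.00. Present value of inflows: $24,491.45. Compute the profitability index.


Formula: PI = PV(cash flows) / initial investment
Substituting: PI = $24,491.45 / $19,850.00
PI = 1.2338

1.2338


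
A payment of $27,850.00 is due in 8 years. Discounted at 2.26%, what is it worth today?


Formula: PV = FV / (1 + r)^n
Substituting: PV = $27,850.00 / (1 + 0.0226)^8
Discount factor: (1.0226)^8 = 1.195766
PV = $27,850.00 / 1.195766 = $23,290.50

$23,290.50


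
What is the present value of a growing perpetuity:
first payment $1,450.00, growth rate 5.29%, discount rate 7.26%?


Formula: PV = C / (r - g)
Spread: r - g = 0.0726 - 0.0529 = 0.0197
Substituting: PV = $1,450.00 / 0.0197
PV = $73,604.06

$73,604.06


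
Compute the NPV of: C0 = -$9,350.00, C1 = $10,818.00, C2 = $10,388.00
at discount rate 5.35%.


Formula: NPV = C0 + C1/(1+r) + C2/(1+r)^2
Discount C1: $10,818.00 / (1 + 0.0535) = $10,268.63
Discount C2: $10,388.00 / (1 + 0.0535)^2 = $9,359.72
NPV = -$9,350.00 + $10,268.63 + $9,359.72 = $10,278.35

$10,278.35


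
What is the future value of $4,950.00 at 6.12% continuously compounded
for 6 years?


Formula: FV = P * e^(r*t)
Exponent: r*t = 0.0612 * 6 = 0.3672
e^(0.3672) = 1.443687
FV = $4,950.00 * 1.443687 = $7,146.25

$7,146.25


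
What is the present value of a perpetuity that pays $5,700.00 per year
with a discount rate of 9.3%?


Formula: PV = C / r
Substituting: PV = $5,700.00 / 0.093
PV = $61,290.32

$61,290.32


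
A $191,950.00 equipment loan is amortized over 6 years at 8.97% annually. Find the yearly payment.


Formula: PMT = PV * r / (1 - (1+r)^(-n))
Denominator: 1 - (1 + 0.0897)^(-6) = 0.402747
Numerator: $191,950.00 * 0.0897 = 17217.915
PMT = 17217.915 / 0.402747 = $42,751.19

$42,751.19


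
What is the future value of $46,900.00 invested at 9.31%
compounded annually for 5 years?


Formula: FV = P * (1 + r)^n
Substituting: FV = $46,900.00 * (1 + 0.0931)^5
Growth factor: (1.0931)^5 = 1.560628
FV = $46,900.00 * 1.560628 = $73,193.47

$73,193.47


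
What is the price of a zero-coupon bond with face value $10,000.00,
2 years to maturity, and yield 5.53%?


Formula: Price = FV / (1 + r)^n
Substituting: Price = $10,000.00 / (1 + 0.0553)^2
Discount factor: (1.0553)^2 = 1.113658
Price = $10,000.00 / 1.113658 = $8,979.42

$8,979.42


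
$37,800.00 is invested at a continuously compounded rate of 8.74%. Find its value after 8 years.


Formula: FV = P * e^(r*t)
Exponent: r*t = 0.0874 * 8 = 0.6992
e^(0.6992) = 2.012142
FV = $37,800.00 * 2.012142 = $76,058.98

$76,058.98


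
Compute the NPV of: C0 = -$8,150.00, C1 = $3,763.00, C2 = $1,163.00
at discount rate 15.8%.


Formula: NPV = C0 + C1/(1+r) + C2/(1+r)^2
Discount C1: $3,763.00 / (1 + 0.158) = $3,249.57
Discount C2: $1,163.00 / (1 + 0.158)^2 = $867.29
NPV = -$8,150.00 + $3,249.57 + $867.29 = -$4,033.15

-$4,033.15


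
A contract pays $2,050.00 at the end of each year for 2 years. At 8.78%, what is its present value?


Formula: PV = PMT * (1 - (1+r)^(-n)) / r
Discount factor: (1 + 0.0878)^(-2) = 0.845088
Bracket: 1 - 0.845088 = 0.154912
PV = $2,050.00 * 0.154912 / 0.0878 = $3,616.97

$3,616.97


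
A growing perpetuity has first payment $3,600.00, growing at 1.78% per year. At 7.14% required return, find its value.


Formula: PV = C / (r - g)
Spread: r - g = 0.0714 - 0.0178 = 0.0536
Substituting: PV = $3,600.00 / 0.0536
PV = $67,164.18

$67,164.18


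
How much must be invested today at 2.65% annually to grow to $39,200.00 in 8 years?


Formula: PV = FV / (1 + r)^n
Substituting: PV = $39,200.00 / (1 + 0.0265)^8
Discount factor: (1.0265)^8 = 1.23274
PV = $39,200.00 / 1.23274 = $31,799.07

$31,799.07


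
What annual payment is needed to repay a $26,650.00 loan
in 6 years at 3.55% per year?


Formula: PMT = PV * r / (1 - (1+r)^(-n))
Denominator: 1 - (1 + 0.0355)^(-6) = 0.188853
Numerator: $26,650.00 * 0.0355 = 946.075
PMT = 946.075 / 0.188853 = $5,009.57

$5,009.57


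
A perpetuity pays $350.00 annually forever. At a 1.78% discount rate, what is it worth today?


Formula: PV = C / r
Substituting: PV = $350.00 / 0.0178
PV = $19,662.92

$19,662.92


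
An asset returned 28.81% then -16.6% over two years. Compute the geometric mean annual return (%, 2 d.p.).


Formula: Geometric mean = ((1+r1)*(1+r2))^(1/2) - 1
Product: (1 + 0.2881) * (1 + -0.166) = 1.2881 * 0.834 = 1.074275
Square root: 1.074275^0.5 = 1.036473
Geometric mean = 1.036473 - 1 = 0.036473
As percentage: 3.65%

3.65%


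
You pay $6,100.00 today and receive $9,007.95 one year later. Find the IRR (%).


Formula: IRR = C1/C0 - 1
Substituting: IRR = $9,007.95 / $6,100.00 - 1
Ratio: 1.476713 - 1 = 0.476713
IRR = 47.6713%

47.6713%


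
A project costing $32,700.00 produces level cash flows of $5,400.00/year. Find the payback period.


Formula: Payback = investment / annual cash flow
Substituting: Payback = $32,700.00 / $5,400.00
Payback = 6.0556 years

6.0556 years


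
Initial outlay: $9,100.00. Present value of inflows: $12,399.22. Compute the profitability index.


Formula: PI = PV(cash flows) / initial investment
Substituting: PI = $12,399.22 / $9,100.00
PI = 1.3626

1.3626


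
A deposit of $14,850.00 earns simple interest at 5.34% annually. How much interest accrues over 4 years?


Formula: I = P * r * t
Substituting: I = $14,850.00 * 0.0534 * 4
Step: I = $14,850.00 * 0.2136
I = $3,171.96

$3,171.96


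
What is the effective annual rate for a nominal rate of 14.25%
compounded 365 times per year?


Formula: EAR = (1 + r/m)^m - 1
Period rate: r/m = 0.1425 / 365 = 0.00039
Compounding: (1 + 0.00039)^365 = 1.153121
EAR = 1.153121 - 1 = 0.153121

0.153121


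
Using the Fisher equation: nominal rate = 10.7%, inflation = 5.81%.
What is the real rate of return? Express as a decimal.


Formula: (1 + r_real) = (1 + r_nom) / (1 + inflation)
Substituting: (1 + r_real) = 1.107 / 1.0581
(1 + r_real) = 1.046215
r_real = 1.046215 - 1 = 0.046215

0.046215


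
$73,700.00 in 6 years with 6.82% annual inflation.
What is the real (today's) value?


Formula: Real value = nominal / (1 + inflation)^years
Price level: (1 + 0.0682)^6 = 1.485646
Real value = $73,700.00 / 1.485646 = $49,608.04

$49,608.04
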